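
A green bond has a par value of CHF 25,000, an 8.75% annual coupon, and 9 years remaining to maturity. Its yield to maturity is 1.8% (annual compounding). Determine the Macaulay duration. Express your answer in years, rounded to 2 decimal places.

7.11 years

Periodic yield y = 0.018. Discount each cash flow and weight by its year:
  t   CF        PV=CF/(1+0.018)^t    t·PV
  1     2,187.50     2,148.8212     2,148.8212
  2     2,187.50     2,110.8263     4,221.6527
  3     2,187.50     2,073.5033     6,220.5099
  4     2,187.50     2,036.8402     8,147.3606
  5     2,187.50     2,000.8253    10,004.1265
  6     2,187.50     1,965.4473    11,792.6835
  7     2,187.50     1,930.6948    13,514.8633
  8     2,187.50     1,896.5567    15,172.4538
  9    27,187.50    23,154.7061   208,392.3546
  Σ                 39,318.2211   279,614.8262
Price P = Σ PV = 39,318.2211.
Macaulay duration = Σ(t·PV) / P = 279,614.8262 / 39,318.2211 = 7.11158 years.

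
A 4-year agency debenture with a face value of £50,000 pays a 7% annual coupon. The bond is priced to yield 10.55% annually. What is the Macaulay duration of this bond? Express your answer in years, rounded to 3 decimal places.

Periodic yield y = 0.1055. Discount each cash flow and weight by its year:
  t   CF        PV=CF/(1+0.1055)^t    t·PV
  1     3,500.00     3,165.9882     3,165.9882
  2     3,500.00     2,863.8519     5,727.7037
  3     3,500.00     2,590.5490     7,771.6469
  4    53,500.00    35,819.4402   143,277.7608
  Σ                 44,439.8293   159,943.0997
Price P = Σ PV = 44,439.8293.
Macaulay duration = Σ(t·PV) / P = 159,943.0997 / 44,439.8293 = 3.59909 years.

3.599 years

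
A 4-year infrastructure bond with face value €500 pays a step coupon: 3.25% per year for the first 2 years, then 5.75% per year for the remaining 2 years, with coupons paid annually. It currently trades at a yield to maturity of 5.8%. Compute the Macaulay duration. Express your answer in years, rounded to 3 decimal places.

Periodic yield y = 0.058. Discount each cash flow and weight by its year:
  t   CF        PV=CF/(1+0.058)^t    t·PV
  1        16.25        15.3592        15.3592
  2        16.25        14.5172        29.0343
  3        28.75        24.2762        72.8286
  4       528.75       421.9954     1,687.9816
  Σ                    476.1479     1,805.2037
Price P = Σ PV = 476.1479.
Macaulay duration = Σ(t·PV) / P = 1,805.2037 / 476.1479 = 3.79127 years.

3.791 years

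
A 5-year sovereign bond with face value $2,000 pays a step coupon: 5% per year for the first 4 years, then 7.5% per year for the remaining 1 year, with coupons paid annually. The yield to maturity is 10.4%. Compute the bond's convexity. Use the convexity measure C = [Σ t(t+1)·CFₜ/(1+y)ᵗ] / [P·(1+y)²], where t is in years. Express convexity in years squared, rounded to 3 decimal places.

With y = 0.104:
  t   CF        PV=CF/(1+0.104)^t    t·PV        t(t+1)·PV
  1       100.00        90.5797        90.5797         181.1594
  2       100.00        82.0468       164.0937         492.2810
  3       100.00        74.3178       222.9534         891.8135
  4       100.00        67.3168       269.2674       1,346.3368
  5     2,150.00     1,310.9710     6,554.8551      39,329.1307
  Σ                  1,625.2322     7,301.7492      42,240.7214
P = 1,625.2322.
Convexity = Σ t(t+1)·PV / [P·(1+y)²] = 42,240.7214 / (1,625.2322 × 1.218816) = 21.32445.

21.324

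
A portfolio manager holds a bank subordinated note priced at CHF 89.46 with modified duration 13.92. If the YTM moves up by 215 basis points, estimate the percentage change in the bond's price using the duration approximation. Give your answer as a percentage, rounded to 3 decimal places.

Duration approximation: ΔP/P ≈ -D_mod · Δy = -13.92 × (+0.0215) = -0.299280.
As a percentage: -29.9280%.

-29.928%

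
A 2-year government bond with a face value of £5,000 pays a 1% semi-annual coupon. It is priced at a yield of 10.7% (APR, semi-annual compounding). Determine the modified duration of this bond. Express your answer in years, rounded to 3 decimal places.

1.883 years

Periodic yield y = 0.0535. First find Macaulay duration:
  t   CF        PV=CF/(1+0.0535)^t    t·PV
  1        25.00        23.7304        23.7304
  2        25.00        22.5253        45.0506
  3        25.00        21.3814        64.1442
  4     5,025.00     4,079.4152    16,317.6607
  Σ                  4,147.0523    16,450.5860
P = 4,147.0523; Macaulay duration = 16,450.5860 / 4,147.0523 = 3.96681 half-year periods = 1.98341 years.
Modified duration = D_Mac / (1 + y) = 1.98341 / 1.0535 = 1.88268 years.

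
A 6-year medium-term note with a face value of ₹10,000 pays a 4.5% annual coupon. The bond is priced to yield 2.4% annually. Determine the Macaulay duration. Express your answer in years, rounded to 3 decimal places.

5.428 years

Periodic yield y = 0.024. Discount each cash flow and weight by its year:
  t   CF        PV=CF/(1+0.024)^t    t·PV
  1       450.00       439.4531       439.4531
  2       450.00       429.1534       858.3069
  3       450.00       419.0952     1,257.2855
  4       450.00       409.2726     1,637.0905
  5       450.00       399.6803     1,998.4014
  6    10,450.00     9,063.9302    54,383.5810
  Σ                 11,160.5848    60,574.1184
Price P = Σ PV = 11,160.5848.
Macaulay duration = Σ(t·PV) / P = 60,574.1184 / 11,160.5848 = 5.42750 years.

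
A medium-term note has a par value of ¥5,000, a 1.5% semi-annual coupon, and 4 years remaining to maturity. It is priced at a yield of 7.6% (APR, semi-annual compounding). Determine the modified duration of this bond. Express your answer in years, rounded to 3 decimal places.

Periodic yield y = 0.038. First find Macaulay duration:
  t   CF        PV=CF/(1+0.038)^t    t·PV
  1        37.50        36.1272        36.1272
  2        37.50        34.8046        69.6092
  3        37.50        33.5304       100.5913
  4        37.50        32.3029       129.2117
  5        37.50        31.1204       155.6018
  6        37.50        29.9811       179.8864
  7        37.50        28.8835       202.1845
  8     5,037.50     3,737.9736    29,903.7889
  Σ                  3,964.7237    30,777.0009
P = 3,964.7237; Macaulay duration = 30,777.0009 / 3,964.7237 = 7.76271 half-year periods = 3.88136 years.
Modified duration = D_Mac / (1 + y) = 3.88136 / 1.038 = 3.73926 years.

3.739 years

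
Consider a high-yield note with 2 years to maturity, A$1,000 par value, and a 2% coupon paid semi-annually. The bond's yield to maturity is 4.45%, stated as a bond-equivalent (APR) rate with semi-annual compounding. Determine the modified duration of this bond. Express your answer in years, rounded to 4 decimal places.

Periodic yield y = 0.02225. First find Macaulay duration:
  t   CF        PV=CF/(1+0.02225)^t    t·PV
  1        10.00         9.7823         9.7823
  2        10.00         9.5694        19.1388
  3        10.00         9.3611        28.0834
  4     1,010.00       924.8960     3,699.5840
  Σ                    953.6089     3,756.5886
P = 953.6089; Macaulay duration = 3,756.5886 / 953.6089 = 3.93934 half-year periods = 1.96967 years.
Modified duration = D_Mac / (1 + y) = 1.96967 / 1.02225 = 1.92680 years.

1.9268 years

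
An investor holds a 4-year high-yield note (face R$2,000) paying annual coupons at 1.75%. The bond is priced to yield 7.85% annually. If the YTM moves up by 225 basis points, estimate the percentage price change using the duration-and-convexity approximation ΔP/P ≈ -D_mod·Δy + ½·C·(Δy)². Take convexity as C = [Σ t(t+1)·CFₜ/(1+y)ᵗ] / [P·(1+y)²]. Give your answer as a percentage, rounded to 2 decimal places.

With y = 0.0785:
  t   CF        PV=CF/(1+0.0785)^t    t·PV        t(t+1)·PV
  1        35.00        32.4525        32.4525          64.9050
  2        35.00        30.0904        60.1808         180.5423
  3        35.00        27.9002        83.7007         334.8026
  4     2,035.00     1,504.1246     6,016.4984      30,082.4921
  Σ                  1,594.5677     6,192.8323      30,662.7420
P = 1,594.5677; D_Mac = 3.88371 yrs; D_mod = 3.60103 yrs; C = 16.53209.
Duration effect: -3.60103 × (+0.0225) = -0.081023
Convexity effect: 0.5 × 16.53209 × (0.0225)² = +0.0041847
ΔP/P ≈ -0.081023 + 0.0041847 = -0.076838 = -7.6838%.

-7.68%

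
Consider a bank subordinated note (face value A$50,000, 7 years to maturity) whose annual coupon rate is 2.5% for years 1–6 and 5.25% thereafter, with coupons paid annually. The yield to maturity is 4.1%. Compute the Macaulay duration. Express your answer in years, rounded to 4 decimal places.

6.4892 years

Periodic yield y = 0.041. Discount each cash flow and weight by its year:
  t   CF        PV=CF/(1+0.041)^t    t·PV
  1     1,250.00     1,200.7685     1,200.7685
  2     1,250.00     1,153.4760     2,306.9520
  3     1,250.00     1,108.0461     3,324.1383
  4     1,250.00     1,064.4055     4,257.6219
  5     1,250.00     1,022.4836     5,112.4182
  6     1,250.00       982.2129     5,893.2774
  7    52,625.00    39,722.5392   278,057.7744
  Σ                 46,253.9318   300,152.9505
Price P = Σ PV = 46,253.9318.
Macaulay duration = Σ(t·PV) / P = 300,152.9505 / 46,253.9318 = 6.48924 years.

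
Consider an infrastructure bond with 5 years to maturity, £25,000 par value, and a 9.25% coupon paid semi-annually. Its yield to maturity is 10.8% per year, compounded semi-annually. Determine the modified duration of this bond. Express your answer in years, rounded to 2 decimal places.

Periodic yield y = 0.054. First find Macaulay duration:
  t   CF        PV=CF/(1+0.054)^t    t·PV
  1     1,156.25     1,097.0114     1,097.0114
  2     1,156.25     1,040.8078     2,081.6155
  3     1,156.25       987.4836     2,962.4509
  4     1,156.25       936.8915     3,747.5660
  5     1,156.25       888.8914     4,444.4569
  6     1,156.25       843.3504     5,060.1027
  7     1,156.25       800.1427     5,600.9992
  8     1,156.25       759.1487     6,073.1897
  9     1,156.25       720.2549     6,482.2945
  10   26,156.25    15,458.5719   154,585.7192
  Σ                 23,532.5544   192,135.4060
P = 23,532.5544; Macaulay duration = 192,135.4060 / 23,532.5544 = 8.16466 half-year periods = 4.08233 years.
Modified duration = D_Mac / (1 + y) = 4.08233 / 1.054 = 3.87318 years.

3.87 years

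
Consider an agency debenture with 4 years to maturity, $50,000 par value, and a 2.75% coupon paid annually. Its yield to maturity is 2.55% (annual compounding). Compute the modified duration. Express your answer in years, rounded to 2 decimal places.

3.75 years

Periodic yield y = 0.0255. First find Macaulay duration:
  t   CF        PV=CF/(1+0.0255)^t    t·PV
  1     1,375.00     1,340.8094     1,340.8094
  2     1,375.00     1,307.4689     2,614.9378
  3     1,375.00     1,274.9575     3,824.8725
  4    51,375.00    46,452.5090   185,810.0360
  Σ                 50,375.7447   193,590.6556
P = 50,375.7447; Macaulay duration = 193,590.6556 / 50,375.7447 = 3.84293 years.
Modified duration = D_Mac / (1 + y) = 3.84293 / 1.0255 = 3.74738 years.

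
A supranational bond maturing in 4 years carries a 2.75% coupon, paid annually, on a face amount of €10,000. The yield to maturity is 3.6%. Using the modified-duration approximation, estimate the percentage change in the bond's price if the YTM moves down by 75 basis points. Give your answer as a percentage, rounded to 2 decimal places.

Periodic yield y = 0.036. Modified duration first:
  t   CF        PV=CF/(1+0.036)^t    t·PV
  1       275.00       265.4440       265.4440
  2       275.00       256.2201       512.4402
  3       275.00       247.3167       741.9501
  4    10,275.00     8,919.5472    35,678.1889
  Σ                  9,688.5280    37,198.0231
P = 9,688.5280; D_Mac = 3.83939 yrs; D_mod = 3.83939/(1+0.036) = 3.70597 yrs.
ΔP/P ≈ -D_mod · Δy = -3.70597 × (-0.0075) = +0.027795 = +2.7795%.

+2.78%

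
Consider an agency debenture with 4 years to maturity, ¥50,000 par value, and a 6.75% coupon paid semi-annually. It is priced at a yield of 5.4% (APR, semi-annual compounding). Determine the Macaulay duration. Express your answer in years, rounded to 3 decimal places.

Periodic yield y = 0.027. Discount each cash flow and weight by its period:
  t   CF        PV=CF/(1+0.027)^t    t·PV
  1     1,687.50     1,643.1353     1,643.1353
  2     1,687.50     1,599.9370     3,199.8741
  3     1,687.50     1,557.8744     4,673.6233
  4     1,687.50     1,516.9177     6,067.6706
  5     1,687.50     1,477.0376     7,385.1882
  6     1,687.50     1,438.2061     8,629.2365
  7     1,687.50     1,400.3954     9,802.7678
  8    51,687.50    41,765.9129   334,127.3029
  Σ                 52,399.4165   375,528.7988
Price P = Σ PV = 52,399.4165.
Macaulay duration = Σ(t·PV) / P = 375,528.7988 / 52,399.4165 = 7.16666 half-year periods.
In years: 7.16666 / 2 = 3.58333 years.

3.583 years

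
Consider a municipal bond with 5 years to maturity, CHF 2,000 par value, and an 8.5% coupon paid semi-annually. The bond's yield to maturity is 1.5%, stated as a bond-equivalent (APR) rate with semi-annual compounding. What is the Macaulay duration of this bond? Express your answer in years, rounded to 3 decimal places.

4.303 years

Periodic yield y = 0.0075. Discount each cash flow and weight by its period:
  t   CF        PV=CF/(1+0.0075)^t    t·PV
  1        85.00        84.3672        84.3672
  2        85.00        83.7392       167.4784
  3        85.00        83.1158       249.3475
  4        85.00        82.4971       329.9884
  5        85.00        81.8830       409.4149
  6        85.00        81.2734       487.6406
  7        85.00        80.6684       564.6789
  8        85.00        80.0679       640.5433
  9        85.00        79.4719       715.2468
  10    2,085.00     1,934.8866    19,348.8657
  Σ                  2,671.9706    22,997.5718
Price P = Σ PV = 2,671.9706.
Macaulay duration = Σ(t·PV) / P = 22,997.5718 / 2,671.9706 = 8.60697 half-year periods.
In years: 8.60697 / 2 = 4.30349 years.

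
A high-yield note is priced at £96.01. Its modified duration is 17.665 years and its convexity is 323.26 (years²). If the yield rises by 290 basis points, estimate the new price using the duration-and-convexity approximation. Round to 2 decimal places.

Duration effect: -D_mod·Δy = -17.665 × (+0.029) = -0.512285
Convexity effect: ½·C·(Δy)² = 0.5 × 323.26 × (0.029)² = +0.13593083
ΔP/P ≈ -0.512285 + 0.13593083 = -0.37635417
New price ≈ 96.01 × (1 - 0.37635417) = 59.8762361383.

£59.88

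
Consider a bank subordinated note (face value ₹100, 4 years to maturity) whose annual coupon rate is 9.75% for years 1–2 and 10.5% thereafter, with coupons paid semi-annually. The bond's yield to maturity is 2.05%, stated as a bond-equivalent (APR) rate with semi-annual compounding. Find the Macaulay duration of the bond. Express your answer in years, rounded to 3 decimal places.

Periodic yield y = 0.01025. Discount each cash flow and weight by its period:
  t   CF        PV=CF/(1+0.01025)^t    t·PV
  1        4.875         4.8255         4.8255
  2        4.875         4.7766         9.5532
  3        4.875         4.7281        14.1843
  4        4.875         4.6801        18.7206
  5        5.250         4.9890        24.9451
  6        5.250         4.9384        29.6304
  7        5.250         4.8883        34.2181
  8      105.250        97.0044       776.0348
  Σ                    130.8304       912.1120
Price P = Σ PV = 130.8304.
Macaulay duration = Σ(t·PV) / P = 912.1120 / 130.8304 = 6.97171 half-year periods.
In years: 6.97171 / 2 = 3.48586 years.

3.486 years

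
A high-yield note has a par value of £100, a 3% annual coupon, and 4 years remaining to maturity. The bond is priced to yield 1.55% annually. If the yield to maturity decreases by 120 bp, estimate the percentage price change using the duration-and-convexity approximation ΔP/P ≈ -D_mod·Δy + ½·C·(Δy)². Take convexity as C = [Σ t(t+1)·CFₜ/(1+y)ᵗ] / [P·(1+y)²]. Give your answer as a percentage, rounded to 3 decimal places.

With y = 0.0155:
  t   CF        PV=CF/(1+0.0155)^t    t·PV        t(t+1)·PV
  1         3.00         2.9542         2.9542           5.9084
  2         3.00         2.9091         5.8182          17.4547
  3         3.00         2.8647         8.5941          34.3766
  4       103.00        96.8540       387.4160       1,937.0798
  Σ                    105.5820       404.7825       1,994.8195
P = 105.5820; D_Mac = 3.83382 yrs; D_mod = 3.77530 yrs; C = 18.32119.
Duration effect: -3.77530 × (-0.012) = +0.045304
Convexity effect: 0.5 × 18.32119 × (-0.012)² = +0.0013191
ΔP/P ≈ +0.045304 + 0.0013191 = +0.046623 = +4.6623%.

+4.662%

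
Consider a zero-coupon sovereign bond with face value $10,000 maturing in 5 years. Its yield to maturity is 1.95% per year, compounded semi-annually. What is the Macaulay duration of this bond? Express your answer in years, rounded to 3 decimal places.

A zero-coupon bond has a single cash flow at maturity, so its Macaulay duration equals its maturity: 5 years.
(Equivalently: 10 semi-annual periods ÷ 2 = 5 years.)

5.000 years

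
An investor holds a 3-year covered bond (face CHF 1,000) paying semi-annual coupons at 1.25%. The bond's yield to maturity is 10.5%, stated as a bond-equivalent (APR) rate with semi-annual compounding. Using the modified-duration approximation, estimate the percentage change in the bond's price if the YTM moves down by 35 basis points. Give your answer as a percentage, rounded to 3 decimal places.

Periodic yield y = 0.0525. Modified duration first:
  t   CF        PV=CF/(1+0.0525)^t    t·PV
  1         6.25         5.9382         5.9382
  2         6.25         5.6420        11.2841
  3         6.25         5.3606        16.0818
  4         6.25         5.0932        20.3728
  5         6.25         4.8392        24.1958
  6     1,006.25       740.2412     4,441.4473
  Σ                    767.1145     4,519.3201
P = 767.1145; D_Mac = 5.89132 half-year periods = 2.94566 yrs; D_mod = 2.94566/(1+0.0525) = 2.79873 yrs.
ΔP/P ≈ -D_mod · Δy = -2.79873 × (-0.0035) = +0.009796 = +0.9796%.

+0.980%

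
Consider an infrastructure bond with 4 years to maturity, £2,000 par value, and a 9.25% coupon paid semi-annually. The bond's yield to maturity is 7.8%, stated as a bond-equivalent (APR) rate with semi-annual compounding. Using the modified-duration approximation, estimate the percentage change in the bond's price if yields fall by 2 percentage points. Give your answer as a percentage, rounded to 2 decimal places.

Periodic yield y = 0.039. Modified duration first:
  t   CF        PV=CF/(1+0.039)^t    t·PV
  1        92.50        89.0279        89.0279
  2        92.50        85.6862       171.3723
  3        92.50        82.4698       247.4095
  4        92.50        79.3742       317.4969
  5        92.50        76.3948       381.9742
  6        92.50        73.5273       441.1636
  7        92.50        70.7673       495.3714
  8     2,092.50     1,540.7816    12,326.2529
  Σ                  2,098.0292    14,470.0687
P = 2,098.0292; D_Mac = 6.89698 half-year periods = 3.44849 yrs; D_mod = 3.44849/(1+0.039) = 3.31905 yrs.
ΔP/P ≈ -D_mod · Δy = -3.31905 × (-0.02) = +0.066381 = +6.6381%.

+6.64%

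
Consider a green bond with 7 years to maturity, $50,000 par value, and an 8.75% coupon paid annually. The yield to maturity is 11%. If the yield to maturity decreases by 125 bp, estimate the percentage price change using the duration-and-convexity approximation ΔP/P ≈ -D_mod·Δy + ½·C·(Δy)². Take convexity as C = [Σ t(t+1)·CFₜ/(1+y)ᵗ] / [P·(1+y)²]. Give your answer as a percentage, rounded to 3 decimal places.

With y = 0.11:
  t   CF        PV=CF/(1+0.11)^t    t·PV        t(t+1)·PV
  1     4,375.00     3,941.4414     3,941.4414       7,882.8829
  2     4,375.00     3,550.8481     7,101.6963      21,305.0889
  3     4,375.00     3,198.9623     9,596.8869      38,387.5475
  4     4,375.00     2,881.9480    11,527.7920      57,638.9602
  5     4,375.00     2,596.3496    12,981.7478      77,890.4868
  6     4,375.00     2,339.0537    14,034.3219      98,240.2536
  7    54,375.00    26,190.1761   183,331.2326   1,466,649.8612
  Σ                 44,698.7792   242,515.1191   1,767,995.0811
P = 44,698.7792; D_Mac = 5.42554 yrs; D_mod = 4.88788 yrs; C = 32.10254.
Duration effect: -4.88788 × (-0.0125) = +0.061098
Convexity effect: 0.5 × 32.10254 × (-0.0125)² = +0.0025080
ΔP/P ≈ +0.061098 + 0.0025080 = +0.063606 = +6.3606%.

+6.361%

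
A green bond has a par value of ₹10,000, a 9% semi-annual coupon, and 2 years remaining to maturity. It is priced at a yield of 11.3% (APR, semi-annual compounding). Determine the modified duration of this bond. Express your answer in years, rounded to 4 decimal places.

1.7715 years

Periodic yield y = 0.0565. First find Macaulay duration:
  t   CF        PV=CF/(1+0.0565)^t    t·PV
  1       450.00       425.9347       425.9347
  2       450.00       403.1564       806.3127
  3       450.00       381.5962     1,144.7885
  4    10,450.00     8,387.6111    33,550.4443
  Σ                  9,598.2983    35,927.4803
P = 9,598.2983; Macaulay duration = 35,927.4803 / 9,598.2983 = 3.74311 half-year periods = 1.87155 years.
Modified duration = D_Mac / (1 + y) = 1.87155 / 1.0565 = 1.77147 years.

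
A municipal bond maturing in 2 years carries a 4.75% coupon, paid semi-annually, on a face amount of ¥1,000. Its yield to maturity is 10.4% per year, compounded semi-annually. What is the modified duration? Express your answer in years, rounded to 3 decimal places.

1.832 years

Periodic yield y = 0.052. First find Macaulay duration:
  t   CF        PV=CF/(1+0.052)^t    t·PV
  1        23.75        22.5760        22.5760
  2        23.75        21.4601        42.9202
  3        23.75        20.3994        61.1981
  4     1,023.75       835.8550     3,343.4201
  Σ                    900.2905     3,470.1144
P = 900.2905; Macaulay duration = 3,470.1144 / 900.2905 = 3.85444 half-year periods = 1.92722 years.
Modified duration = D_Mac / (1 + y) = 1.92722 / 1.052 = 1.83196 years.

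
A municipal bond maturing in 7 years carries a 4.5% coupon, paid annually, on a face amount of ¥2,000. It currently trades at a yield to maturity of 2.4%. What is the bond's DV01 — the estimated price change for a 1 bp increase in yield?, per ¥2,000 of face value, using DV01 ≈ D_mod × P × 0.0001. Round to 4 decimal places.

Periodic yield y = 0.024.
  t   CF        PV=CF/(1+0.024)^t    t·PV
  1        90.00        87.8906        87.8906
  2        90.00        85.8307       171.6614
  3        90.00        83.8190       251.4571
  4        90.00        81.8545       327.4181
  5        90.00        79.9361       399.6803
  6        90.00        78.0626       468.3753
  7     2,090.00     1,770.2989    12,392.0920
  Σ                  2,267.6923    14,098.5748
P = 2,267.6923; D_Mac = 6.21715 yrs; D_mod = 6.07143 yrs.
DV01 ≈ 6.07143 × 2,267.6923 × 0.0001 = 1.376814.

¥1.3768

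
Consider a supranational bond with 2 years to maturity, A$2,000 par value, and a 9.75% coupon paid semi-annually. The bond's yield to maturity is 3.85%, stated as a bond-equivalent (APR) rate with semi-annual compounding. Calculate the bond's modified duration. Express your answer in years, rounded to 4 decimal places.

1.8373 years

Periodic yield y = 0.01925. First find Macaulay duration:
  t   CF        PV=CF/(1+0.01925)^t    t·PV
  1        97.50        95.6586        95.6586
  2        97.50        93.8519       187.7038
  3        97.50        92.0794       276.2382
  4     2,097.50     1,943.4756     7,773.9023
  Σ                  2,225.0655     8,333.5029
P = 2,225.0655; Macaulay duration = 8,333.5029 / 2,225.0655 = 3.74528 half-year periods = 1.87264 years.
Modified duration = D_Mac / (1 + y) = 1.87264 / 1.01925 = 1.83727 years.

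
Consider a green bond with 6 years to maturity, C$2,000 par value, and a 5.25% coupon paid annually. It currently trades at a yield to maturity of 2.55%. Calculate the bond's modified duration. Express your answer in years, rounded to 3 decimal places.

5.220 years

Periodic yield y = 0.0255. First find Macaulay duration:
  t   CF        PV=CF/(1+0.0255)^t    t·PV
  1       105.00       102.3891       102.3891
  2       105.00        99.8431       199.6862
  3       105.00        97.3604       292.0812
  4       105.00        94.9394       379.7577
  5       105.00        92.5787       462.8934
  6     2,105.00     1,809.8314    10,858.9882
  Σ                  2,296.9420    12,295.7958
P = 2,296.9420; Macaulay duration = 12,295.7958 / 2,296.9420 = 5.35312 years.
Modified duration = D_Mac / (1 + y) = 5.35312 / 1.0255 = 5.22001 years.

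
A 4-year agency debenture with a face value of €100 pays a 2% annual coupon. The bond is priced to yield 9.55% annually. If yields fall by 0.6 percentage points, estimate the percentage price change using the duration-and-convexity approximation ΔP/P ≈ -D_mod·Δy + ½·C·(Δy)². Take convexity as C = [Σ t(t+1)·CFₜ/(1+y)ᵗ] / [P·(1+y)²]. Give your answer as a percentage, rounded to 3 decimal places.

+2.145%

With y = 0.0955:
  t   CF        PV=CF/(1+0.0955)^t    t·PV        t(t+1)·PV
  1         2.00         1.8257         1.8257           3.6513
  2         2.00         1.6665         3.3330           9.9990
  3         2.00         1.5212         4.5637          18.2547
  4       102.00        70.8191       283.2766       1,416.3828
  Σ                     75.8325       292.9989       1,448.2878
P = 75.8325; D_Mac = 3.86376 yrs; D_mod = 3.52694 yrs; C = 15.91383.
Duration effect: -3.52694 × (-0.006) = +0.021162
Convexity effect: 0.5 × 15.91383 × (-0.006)² = +0.0002864
ΔP/P ≈ +0.021162 + 0.0002864 = +0.021448 = +2.1448%.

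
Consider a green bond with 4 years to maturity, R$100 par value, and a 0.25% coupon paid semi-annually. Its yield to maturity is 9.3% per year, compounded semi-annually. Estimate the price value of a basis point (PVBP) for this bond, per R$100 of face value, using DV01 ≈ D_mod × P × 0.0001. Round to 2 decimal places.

R$0.03

Periodic yield y = 0.0465.
  t   CF        PV=CF/(1+0.0465)^t    t·PV
  1        0.125         0.1194         0.1194
  2        0.125         0.1141         0.2283
  3        0.125         0.1091         0.3272
  4        0.125         0.1042         0.4169
  5        0.125         0.0996         0.4979
  6        0.125         0.0952         0.5710
  7        0.125         0.0909         0.6366
  8      100.125        69.6031       556.8249
  Σ                     70.3357       559.6222
P = 70.3357; D_Mac = 7.95645 half-year periods = 3.97822 yrs; D_mod = 3.80146 yrs.
DV01 ≈ 3.80146 × 70.3357 × 0.0001 = 0.026738.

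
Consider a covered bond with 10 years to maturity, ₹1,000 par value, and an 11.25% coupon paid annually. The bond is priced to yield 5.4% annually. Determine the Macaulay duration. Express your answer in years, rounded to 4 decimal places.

7.0880 years

Periodic yield y = 0.054. Discount each cash flow and weight by its year:
  t   CF        PV=CF/(1+0.054)^t    t·PV
  1       112.50       106.7362       106.7362
  2       112.50       101.2678       202.5356
  3       112.50        96.0795       288.2385
  4       112.50        91.1570       364.6280
  5       112.50        86.4867       432.4336
  6       112.50        82.0557       492.3343
  7       112.50        77.8517       544.9621
  8       112.50        73.8631       590.9049
  9       112.50        70.0789       630.7097
  10    1,112.50       657.4972     6,574.9720
  Σ                  1,443.0739    10,228.4551
Price P = Σ PV = 1,443.0739.
Macaulay duration = Σ(t·PV) / P = 10,228.4551 / 1,443.0739 = 7.08796 years.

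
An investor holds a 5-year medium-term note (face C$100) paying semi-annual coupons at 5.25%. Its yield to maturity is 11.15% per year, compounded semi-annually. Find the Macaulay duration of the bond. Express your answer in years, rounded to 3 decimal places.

Periodic yield y = 0.05575. Discount each cash flow and weight by its period:
  t   CF        PV=CF/(1+0.05575)^t    t·PV
  1        2.625         2.4864         2.4864
  2        2.625         2.3551         4.7102
  3        2.625         2.2307         6.6922
  4        2.625         2.1129         8.4517
  5        2.625         2.0014        10.0068
  6        2.625         1.8957        11.3740
  7        2.625         1.7956        12.5690
  8        2.625         1.7008        13.6060
  9        2.625         1.6109        14.4985
  10     102.625        59.6544       596.5437
  Σ                     77.8438       680.9384
Price P = Σ PV = 77.8438.
Macaulay duration = Σ(t·PV) / P = 680.9384 / 77.8438 = 8.74750 half-year periods.
In years: 8.74750 / 2 = 4.37375 years.

4.374 years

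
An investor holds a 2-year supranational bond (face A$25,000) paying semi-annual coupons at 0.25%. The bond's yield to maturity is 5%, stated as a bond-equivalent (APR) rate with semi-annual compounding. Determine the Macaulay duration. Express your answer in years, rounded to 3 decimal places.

1.996 years

Periodic yield y = 0.025. Discount each cash flow and weight by its period:
  t   CF        PV=CF/(1+0.025)^t    t·PV
  1        31.25        30.4878        30.4878
  2        31.25        29.7442        59.4884
  3        31.25        29.0187        87.0562
  4    25,031.25    22,677.0771    90,708.3083
  Σ                 22,766.3278    90,885.3407
Price P = Σ PV = 22,766.3278.
Macaulay duration = Σ(t·PV) / P = 90,885.3407 / 22,766.3278 = 3.99209 half-year periods.
In years: 3.99209 / 2 = 1.99605 years.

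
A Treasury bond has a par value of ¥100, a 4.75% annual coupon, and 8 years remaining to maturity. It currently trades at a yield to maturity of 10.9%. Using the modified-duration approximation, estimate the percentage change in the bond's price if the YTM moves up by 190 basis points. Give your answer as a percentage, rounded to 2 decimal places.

-11.22%

Periodic yield y = 0.109. Modified duration first:
  t   CF        PV=CF/(1+0.109)^t    t·PV
  1         4.75         4.2831         4.2831
  2         4.75         3.8622         7.7243
  3         4.75         3.4826        10.4477
  4         4.75         3.1403        12.5611
  5         4.75         2.8316        14.1581
  6         4.75         2.5533        15.3199
  7         4.75         2.3024        16.1165
  8       104.75        45.7827       366.2618
  Σ                     68.2382       446.8726
P = 68.2382; D_Mac = 6.54872 yrs; D_mod = 6.54872/(1+0.109) = 5.90507 yrs.
ΔP/P ≈ -D_mod · Δy = -5.90507 × (+0.019) = -0.112196 = -11.2196%.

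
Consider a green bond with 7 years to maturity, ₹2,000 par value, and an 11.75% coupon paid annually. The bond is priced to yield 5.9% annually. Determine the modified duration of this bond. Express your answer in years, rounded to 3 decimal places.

5.098 years

Periodic yield y = 0.059. First find Macaulay duration:
  t   CF        PV=CF/(1+0.059)^t    t·PV
  1       235.00       221.9075       221.9075
  2       235.00       209.5443       419.0887
  3       235.00       197.8700       593.6100
  4       235.00       186.8461       747.3844
  5       235.00       176.4363       882.1817
  6       235.00       166.6066       999.6394
  7     2,235.00     1,496.2557    10,473.7896
  Σ                  2,655.4665    14,337.6013
P = 2,655.4665; Macaulay duration = 14,337.6013 / 2,655.4665 = 5.39928 years.
Modified duration = D_Mac / (1 + y) = 5.39928 / 1.059 = 5.09847 years.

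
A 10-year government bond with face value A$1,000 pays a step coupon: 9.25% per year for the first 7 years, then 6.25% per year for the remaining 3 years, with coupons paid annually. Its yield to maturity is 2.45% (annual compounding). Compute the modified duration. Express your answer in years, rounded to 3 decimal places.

Periodic yield y = 0.0245. First find Macaulay duration:
  t   CF        PV=CF/(1+0.0245)^t    t·PV
  1        92.50        90.2879        90.2879
  2        92.50        88.1288       176.2576
  3        92.50        86.0213       258.0638
  4        92.50        83.9641       335.8566
  5        92.50        81.9562       409.7811
  6        92.50        79.9963       479.9779
  7        92.50        78.0833       546.5829
  8        62.50        51.4973       411.9783
  9        62.50        50.2658       452.3919
  10    1,062.50       834.0831     8,340.8308
  Σ                  1,524.2841    11,502.0088
P = 1,524.2841; Macaulay duration = 11,502.0088 / 1,524.2841 = 7.54584 years.
Modified duration = D_Mac / (1 + y) = 7.54584 / 1.0245 = 7.36539 years.

7.365 years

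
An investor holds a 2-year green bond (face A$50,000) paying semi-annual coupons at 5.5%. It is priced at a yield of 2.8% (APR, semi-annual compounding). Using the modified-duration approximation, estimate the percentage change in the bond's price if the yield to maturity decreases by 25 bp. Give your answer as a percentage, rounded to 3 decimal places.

Periodic yield y = 0.014. Modified duration first:
  t   CF        PV=CF/(1+0.014)^t    t·PV
  1     1,375.00     1,356.0158     1,356.0158
  2     1,375.00     1,337.2937     2,674.5873
  3     1,375.00     1,318.8300     3,956.4901
  4    51,375.00    48,595.9431   194,383.7724
  Σ                 52,608.0826   202,370.8657
P = 52,608.0826; D_Mac = 3.84676 half-year periods = 1.92338 yrs; D_mod = 1.92338/(1+0.014) = 1.89683 yrs.
ΔP/P ≈ -D_mod · Δy = -1.89683 × (-0.0025) = +0.004742 = +0.4742%.

+0.474%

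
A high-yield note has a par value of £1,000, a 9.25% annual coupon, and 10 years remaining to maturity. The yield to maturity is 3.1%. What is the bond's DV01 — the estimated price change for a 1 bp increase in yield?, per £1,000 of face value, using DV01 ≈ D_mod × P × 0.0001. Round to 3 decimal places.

£1.114

Periodic yield y = 0.031.
  t   CF        PV=CF/(1+0.031)^t    t·PV
  1        92.50        89.7187        89.7187
  2        92.50        87.0211       174.0421
  3        92.50        84.4045       253.2136
  4        92.50        81.8667       327.4666
  5        92.50        79.4051       397.0255
  6        92.50        77.0176       462.1053
  7        92.50        74.7018       522.9126
  8        92.50        72.4557       579.6454
  9        92.50        70.2771       632.4938
  10    1,092.50       805.0721     8,050.7213
  Σ                  1,521.9403    11,489.3450
P = 1,521.9403; D_Mac = 7.54914 yrs; D_mod = 7.32216 yrs.
DV01 ≈ 7.32216 × 1,521.9403 × 0.0001 = 1.114388.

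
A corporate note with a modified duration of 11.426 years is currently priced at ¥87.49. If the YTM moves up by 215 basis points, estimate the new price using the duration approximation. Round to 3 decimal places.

¥65.997

Duration approximation: ΔP/P ≈ -D_mod · Δy = -11.426 × (+0.0215) = -0.245659.
New price ≈ 87.49 × (1 - 0.245659) = 65.99729409.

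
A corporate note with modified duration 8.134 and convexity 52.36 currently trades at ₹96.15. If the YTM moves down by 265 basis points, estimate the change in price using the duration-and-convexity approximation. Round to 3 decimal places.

+₹22.493

Duration effect: -D_mod·Δy = -8.134 × (-0.0265) = +0.215551
Convexity effect: ½·C·(Δy)² = 0.5 × 52.36 × (-0.0265)² = +0.018384905
ΔP/P ≈ +0.215551 + 0.018384905 = +0.233935905
ΔP ≈ 96.15 × (+0.233935905) = +22.49293726575.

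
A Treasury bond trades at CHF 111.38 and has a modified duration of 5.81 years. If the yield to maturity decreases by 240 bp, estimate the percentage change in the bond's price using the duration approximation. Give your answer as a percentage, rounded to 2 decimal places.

Duration approximation: ΔP/P ≈ -D_mod · Δy = -5.81 × (-0.024) = +0.139440.
As a percentage: +13.9440%.

+13.94%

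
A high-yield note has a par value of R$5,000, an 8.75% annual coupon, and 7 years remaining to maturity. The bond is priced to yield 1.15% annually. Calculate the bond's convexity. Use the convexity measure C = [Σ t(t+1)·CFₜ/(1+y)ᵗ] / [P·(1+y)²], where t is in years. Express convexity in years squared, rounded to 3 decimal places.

42.442

With y = 0.0115:
  t   CF        PV=CF/(1+0.0115)^t    t·PV        t(t+1)·PV
  1       437.50       432.5260       432.5260         865.0519
  2       437.50       427.6085       855.2169       2,565.6507
  3       437.50       422.7469     1,268.2406       5,072.9624
  4       437.50       417.9405     1,671.7622       8,358.8110
  5       437.50       413.1889     2,065.9444      12,395.6663
  6       437.50       408.4912     2,450.9474      17,156.6316
  7     5,437.50     5,019.2411    35,134.6879     281,077.5033
  Σ                  7,541.7431    43,879.3253     327,492.2772
P = 7,541.7431.
Convexity = Σ t(t+1)·PV / [P·(1+y)²] = 327,492.2772 / (7,541.7431 × 1.023132) = 42.44217.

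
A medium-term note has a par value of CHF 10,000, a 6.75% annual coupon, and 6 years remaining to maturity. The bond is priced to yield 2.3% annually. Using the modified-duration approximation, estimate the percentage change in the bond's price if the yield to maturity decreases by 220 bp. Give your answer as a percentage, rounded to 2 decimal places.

Periodic yield y = 0.023. Modified duration first:
  t   CF        PV=CF/(1+0.023)^t    t·PV
  1       675.00       659.8240       659.8240
  2       675.00       644.9893     1,289.9786
  3       675.00       630.4881     1,891.4642
  4       675.00       616.3129     2,465.2515
  5       675.00       602.4564     3,012.2819
  6    10,675.00     9,313.5249    55,881.1496
  Σ                 12,467.5956    65,199.9498
P = 12,467.5956; D_Mac = 5.22955 yrs; D_mod = 5.22955/(1+0.023) = 5.11198 yrs.
ΔP/P ≈ -D_mod · Δy = -5.11198 × (-0.022) = +0.112464 = +11.2464%.

+11.25%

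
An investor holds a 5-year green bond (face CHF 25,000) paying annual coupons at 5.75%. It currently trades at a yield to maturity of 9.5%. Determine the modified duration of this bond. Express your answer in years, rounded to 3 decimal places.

4.053 years

Periodic yield y = 0.095. First find Macaulay duration:
  t   CF        PV=CF/(1+0.095)^t    t·PV
  1     1,437.50     1,312.7854     1,312.7854
  2     1,437.50     1,198.8908     2,397.7815
  3     1,437.50     1,094.8774     3,284.6322
  4     1,437.50       999.8880     3,999.5522
  5    26,437.50    16,793.8314    83,969.1570
  Σ                 21,400.2730    94,963.9083
P = 21,400.2730; Macaulay duration = 94,963.9083 / 21,400.2730 = 4.43751 years.
Modified duration = D_Mac / (1 + y) = 4.43751 / 1.095 = 4.05252 years.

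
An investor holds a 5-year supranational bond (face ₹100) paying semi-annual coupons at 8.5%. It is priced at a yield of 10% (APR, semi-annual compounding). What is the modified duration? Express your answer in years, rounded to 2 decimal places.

Periodic yield y = 0.05. First find Macaulay duration:
  t   CF        PV=CF/(1+0.05)^t    t·PV
  1         4.25         4.0476         4.0476
  2         4.25         3.8549         7.7098
  3         4.25         3.6713        11.0139
  4         4.25         3.4965        13.9859
  5         4.25         3.3300        16.6499
  6         4.25         3.1714        19.0285
  7         4.25         3.0204        21.1428
  8         4.25         2.8766        23.0125
  9         4.25         2.7396        24.6563
  10      104.25        64.0005       640.0046
  Σ                     94.2087       781.2518
P = 94.2087; Macaulay duration = 781.2518 / 94.2087 = 8.29278 half-year periods = 4.14639 years.
Modified duration = D_Mac / (1 + y) = 4.14639 / 1.05 = 3.94894 years.

3.95 years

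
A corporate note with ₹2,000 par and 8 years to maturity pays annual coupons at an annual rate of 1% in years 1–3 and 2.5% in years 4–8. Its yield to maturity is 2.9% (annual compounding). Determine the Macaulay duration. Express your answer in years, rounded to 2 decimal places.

Periodic yield y = 0.029. Discount each cash flow and weight by its year:
  t   CF        PV=CF/(1+0.029)^t    t·PV
  1        20.00        19.4363        19.4363
  2        20.00        18.8886        37.7772
  3        20.00        18.3562        55.0687
  4        50.00        44.5973       178.3892
  5        50.00        43.3404       216.7021
  6        50.00        42.1190       252.7138
  7        50.00        40.9319       286.5236
  8     2,050.00     1,630.9133    13,047.3061
  Σ                  1,858.5831    14,093.9170
Price P = Σ PV = 1,858.5831.
Macaulay duration = Σ(t·PV) / P = 14,093.9170 / 1,858.5831 = 7.58315 years.

7.58 years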